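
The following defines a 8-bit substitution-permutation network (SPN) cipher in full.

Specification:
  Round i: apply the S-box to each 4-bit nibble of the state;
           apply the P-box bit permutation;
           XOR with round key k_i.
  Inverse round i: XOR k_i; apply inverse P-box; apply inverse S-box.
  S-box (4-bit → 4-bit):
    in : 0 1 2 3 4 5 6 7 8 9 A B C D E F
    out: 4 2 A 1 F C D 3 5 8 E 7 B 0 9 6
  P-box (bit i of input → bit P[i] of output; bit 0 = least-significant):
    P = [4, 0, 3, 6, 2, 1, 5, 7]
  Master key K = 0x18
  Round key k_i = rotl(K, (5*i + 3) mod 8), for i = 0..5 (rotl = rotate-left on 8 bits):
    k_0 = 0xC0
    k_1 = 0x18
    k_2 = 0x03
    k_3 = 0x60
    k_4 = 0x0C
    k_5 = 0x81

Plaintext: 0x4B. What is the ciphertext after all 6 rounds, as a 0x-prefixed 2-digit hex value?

0x04

s_0 = plaintext = 0x4B
s_1 = Round(s_0, k_0) = 0x7F
s_2 = Round(s_1, k_1) = 0x17
s_3 = Round(s_2, k_2) = 0x10
s_4 = Round(s_3, k_3) = 0x6A
s_5 = Round(s_4, k_4) = 0xE1
s_6 = Round(s_5, k_5) = 0x04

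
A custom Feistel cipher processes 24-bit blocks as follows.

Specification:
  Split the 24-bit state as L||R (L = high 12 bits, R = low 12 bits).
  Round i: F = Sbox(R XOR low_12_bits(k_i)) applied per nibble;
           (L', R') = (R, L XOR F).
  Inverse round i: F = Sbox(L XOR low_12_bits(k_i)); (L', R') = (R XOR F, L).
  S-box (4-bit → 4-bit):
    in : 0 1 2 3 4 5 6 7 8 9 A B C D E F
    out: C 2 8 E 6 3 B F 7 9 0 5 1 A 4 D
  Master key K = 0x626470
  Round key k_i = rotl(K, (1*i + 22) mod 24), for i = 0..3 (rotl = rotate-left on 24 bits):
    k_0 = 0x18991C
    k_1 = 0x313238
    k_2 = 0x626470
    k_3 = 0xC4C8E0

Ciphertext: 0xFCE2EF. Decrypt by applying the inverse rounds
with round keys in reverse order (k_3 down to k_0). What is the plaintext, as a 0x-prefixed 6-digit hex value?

s_0 = ciphertext = 0xFCE2EF
s_1 = InvRound(s_0, k_3) = 0xD6BFCE
s_2 = InvRound(s_1, k_2) = 0x6EBD6B
s_3 = InvRound(s_2, k_1) = 0xBC56EB
s_4 = InvRound(s_3, k_0) = 0xE42BC5

0xE42BC5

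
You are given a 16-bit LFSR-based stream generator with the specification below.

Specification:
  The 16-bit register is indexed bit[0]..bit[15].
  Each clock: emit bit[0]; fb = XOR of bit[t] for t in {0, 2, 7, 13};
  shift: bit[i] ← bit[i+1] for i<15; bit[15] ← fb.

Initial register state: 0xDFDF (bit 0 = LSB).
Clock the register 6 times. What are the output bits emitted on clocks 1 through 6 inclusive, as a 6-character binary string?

111110

reg_0 = 0xDFDF
clock 1: out=1, reg = 0xEFEF
clock 2: out=1, reg = 0x77F7
clock 3: out=1, reg = 0x3BFB
clock 4: out=1, reg = 0x9DFD
clock 5: out=1, reg = 0xCEFE
clock 6: out=0, reg = 0x677F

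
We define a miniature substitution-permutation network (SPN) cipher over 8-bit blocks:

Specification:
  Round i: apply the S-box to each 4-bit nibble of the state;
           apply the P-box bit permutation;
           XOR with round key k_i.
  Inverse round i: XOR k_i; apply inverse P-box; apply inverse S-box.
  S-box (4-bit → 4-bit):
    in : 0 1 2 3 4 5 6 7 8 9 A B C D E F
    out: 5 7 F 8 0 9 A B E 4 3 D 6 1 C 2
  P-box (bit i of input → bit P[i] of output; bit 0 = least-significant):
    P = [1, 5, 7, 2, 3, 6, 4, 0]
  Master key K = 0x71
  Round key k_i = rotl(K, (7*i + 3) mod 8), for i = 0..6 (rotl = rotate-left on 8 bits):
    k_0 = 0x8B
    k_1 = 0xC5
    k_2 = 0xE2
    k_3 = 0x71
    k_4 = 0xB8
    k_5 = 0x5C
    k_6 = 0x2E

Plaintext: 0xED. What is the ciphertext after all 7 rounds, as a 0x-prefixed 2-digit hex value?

s_0 = plaintext = 0xED
s_1 = Round(s_0, k_0) = 0x98
s_2 = Round(s_1, k_1) = 0x71
s_3 = Round(s_2, k_2) = 0x09
s_4 = Round(s_3, k_3) = 0xE9
s_5 = Round(s_4, k_4) = 0x29
s_6 = Round(s_5, k_5) = 0x85
s_7 = Round(s_6, k_6) = 0x79

0x79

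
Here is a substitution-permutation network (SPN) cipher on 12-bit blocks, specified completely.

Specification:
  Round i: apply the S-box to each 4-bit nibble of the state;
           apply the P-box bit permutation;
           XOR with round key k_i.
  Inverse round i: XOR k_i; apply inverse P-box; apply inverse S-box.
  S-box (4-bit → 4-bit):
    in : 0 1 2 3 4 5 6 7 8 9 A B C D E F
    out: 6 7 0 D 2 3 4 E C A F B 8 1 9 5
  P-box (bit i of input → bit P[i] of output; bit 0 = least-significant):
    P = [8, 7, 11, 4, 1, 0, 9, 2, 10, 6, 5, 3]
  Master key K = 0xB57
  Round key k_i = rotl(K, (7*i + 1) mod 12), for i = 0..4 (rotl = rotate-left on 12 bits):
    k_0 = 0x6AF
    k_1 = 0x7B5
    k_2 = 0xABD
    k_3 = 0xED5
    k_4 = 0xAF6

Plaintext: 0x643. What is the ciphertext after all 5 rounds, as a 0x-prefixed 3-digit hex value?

0x3EE

s_0 = plaintext = 0x643
s_1 = Round(s_0, k_0) = 0xF9E
s_2 = Round(s_1, k_1) = 0x280
s_3 = Round(s_2, k_2) = 0x039
s_4 = Round(s_3, k_3) = 0xC23
s_5 = Round(s_4, k_4) = 0x3EE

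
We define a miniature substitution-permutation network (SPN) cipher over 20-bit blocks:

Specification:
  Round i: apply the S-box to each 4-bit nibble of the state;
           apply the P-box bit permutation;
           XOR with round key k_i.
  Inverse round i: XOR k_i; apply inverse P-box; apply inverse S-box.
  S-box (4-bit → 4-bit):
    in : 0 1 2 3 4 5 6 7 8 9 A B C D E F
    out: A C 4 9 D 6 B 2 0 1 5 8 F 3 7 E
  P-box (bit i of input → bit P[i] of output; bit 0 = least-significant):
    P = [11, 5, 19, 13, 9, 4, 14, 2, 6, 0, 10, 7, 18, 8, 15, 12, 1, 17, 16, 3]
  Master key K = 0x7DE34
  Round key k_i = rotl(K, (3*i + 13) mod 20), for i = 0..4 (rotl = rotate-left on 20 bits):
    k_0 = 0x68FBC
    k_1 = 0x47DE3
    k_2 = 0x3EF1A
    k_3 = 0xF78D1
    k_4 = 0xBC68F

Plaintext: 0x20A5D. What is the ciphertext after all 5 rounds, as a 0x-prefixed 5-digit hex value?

0x4F4CD

s_0 = plaintext = 0x20A5D
s_1 = Round(s_0, k_0) = 0x7D2CC
s_2 = Round(s_1, k_1) = 0xA12D7
s_3 = Round(s_2, k_2) = 0x27928
s_4 = Round(s_3, k_3) = 0xE3991
s_5 = Round(s_4, k_4) = 0x4F4CD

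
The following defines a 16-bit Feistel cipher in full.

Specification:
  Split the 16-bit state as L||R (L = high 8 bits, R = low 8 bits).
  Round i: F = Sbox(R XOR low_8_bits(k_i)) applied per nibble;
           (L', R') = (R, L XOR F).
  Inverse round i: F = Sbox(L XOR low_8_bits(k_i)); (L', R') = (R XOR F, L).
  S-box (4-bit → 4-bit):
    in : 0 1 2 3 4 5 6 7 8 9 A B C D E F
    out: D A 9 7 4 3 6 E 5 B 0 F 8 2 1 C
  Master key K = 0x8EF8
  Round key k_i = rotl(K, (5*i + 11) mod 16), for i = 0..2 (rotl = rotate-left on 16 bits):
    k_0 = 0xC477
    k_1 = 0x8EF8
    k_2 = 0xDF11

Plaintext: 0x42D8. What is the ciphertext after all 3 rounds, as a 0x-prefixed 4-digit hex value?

0x2E32

s_0 = plaintext = 0x42D8
s_1 = Round(s_0, k_0) = 0xD84E
s_2 = Round(s_1, k_1) = 0x4E2E
s_3 = Round(s_2, k_2) = 0x2E32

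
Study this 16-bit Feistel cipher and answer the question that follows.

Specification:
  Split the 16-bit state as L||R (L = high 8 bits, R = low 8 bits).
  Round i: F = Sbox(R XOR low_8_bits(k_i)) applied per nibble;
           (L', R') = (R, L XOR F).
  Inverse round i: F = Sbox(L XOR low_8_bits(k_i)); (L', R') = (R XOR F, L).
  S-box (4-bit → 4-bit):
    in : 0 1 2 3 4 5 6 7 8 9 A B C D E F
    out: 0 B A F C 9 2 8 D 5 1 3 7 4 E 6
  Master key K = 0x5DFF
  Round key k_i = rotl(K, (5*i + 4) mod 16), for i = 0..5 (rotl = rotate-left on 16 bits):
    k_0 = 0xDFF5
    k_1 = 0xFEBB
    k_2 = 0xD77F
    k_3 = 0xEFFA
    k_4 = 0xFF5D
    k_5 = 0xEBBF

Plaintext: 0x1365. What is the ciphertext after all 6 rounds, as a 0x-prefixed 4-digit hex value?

s_0 = plaintext = 0x1365
s_1 = Round(s_0, k_0) = 0x6543
s_2 = Round(s_1, k_1) = 0x4308
s_3 = Round(s_2, k_2) = 0x08CB
s_4 = Round(s_3, k_3) = 0xCBF3
s_5 = Round(s_4, k_4) = 0xF3D5
s_6 = Round(s_5, k_5) = 0xD5D2

0xD5D2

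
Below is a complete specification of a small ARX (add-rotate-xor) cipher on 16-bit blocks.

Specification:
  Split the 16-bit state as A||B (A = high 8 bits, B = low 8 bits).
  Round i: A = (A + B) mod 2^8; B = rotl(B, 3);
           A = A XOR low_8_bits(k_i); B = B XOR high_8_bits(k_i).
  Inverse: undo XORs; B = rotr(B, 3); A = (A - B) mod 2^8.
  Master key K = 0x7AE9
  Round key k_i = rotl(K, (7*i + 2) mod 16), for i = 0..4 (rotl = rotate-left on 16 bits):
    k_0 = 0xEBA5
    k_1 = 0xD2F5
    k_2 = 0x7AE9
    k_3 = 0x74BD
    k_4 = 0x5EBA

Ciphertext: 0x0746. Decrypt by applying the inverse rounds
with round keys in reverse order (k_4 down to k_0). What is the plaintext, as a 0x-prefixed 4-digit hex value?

0x8A7C

s_0 = ciphertext = 0x0746
s_1 = InvRound(s_0, k_4) = 0xBA03
s_2 = InvRound(s_1, k_3) = 0x19EE
s_3 = InvRound(s_2, k_2) = 0x5E92
s_4 = InvRound(s_3, k_1) = 0xA308
s_5 = InvRound(s_4, k_0) = 0x8A7C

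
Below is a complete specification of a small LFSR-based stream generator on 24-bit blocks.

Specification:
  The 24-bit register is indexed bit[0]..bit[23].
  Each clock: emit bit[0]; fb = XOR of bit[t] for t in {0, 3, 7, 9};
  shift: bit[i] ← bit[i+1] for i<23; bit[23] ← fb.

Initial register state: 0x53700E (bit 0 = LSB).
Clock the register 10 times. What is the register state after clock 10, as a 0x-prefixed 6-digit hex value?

0x55D4DC

reg_0 = 0x53700E
clock 1: out=0, reg = 0xA9B807
clock 2: out=1, reg = 0xD4DC03
clock 3: out=1, reg = 0xEA6E01
clock 4: out=1, reg = 0x753700
clock 5: out=0, reg = 0xBA9B80
clock 6: out=0, reg = 0x5D4DC0
clock 7: out=0, reg = 0xAEA6E0
clock 8: out=0, reg = 0x575370
clock 9: out=0, reg = 0xABA9B8
clock 10: out=0, reg = 0x55D4DC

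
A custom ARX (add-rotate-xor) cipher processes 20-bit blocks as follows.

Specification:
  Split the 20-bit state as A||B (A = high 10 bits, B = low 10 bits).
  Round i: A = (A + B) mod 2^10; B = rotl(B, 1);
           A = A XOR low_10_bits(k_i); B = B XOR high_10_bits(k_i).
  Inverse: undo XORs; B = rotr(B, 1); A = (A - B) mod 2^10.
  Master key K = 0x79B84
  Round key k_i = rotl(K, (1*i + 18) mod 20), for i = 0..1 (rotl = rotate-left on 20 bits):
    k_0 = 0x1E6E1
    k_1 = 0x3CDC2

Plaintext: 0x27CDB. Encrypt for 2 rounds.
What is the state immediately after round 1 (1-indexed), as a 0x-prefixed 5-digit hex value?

s_0 = plaintext = 0x27CDB
s_1 = Round(s_0, k_0) = 0xE6DCF
s_2 = Round(s_1, k_1) = 0x2A36D

0xE6DCF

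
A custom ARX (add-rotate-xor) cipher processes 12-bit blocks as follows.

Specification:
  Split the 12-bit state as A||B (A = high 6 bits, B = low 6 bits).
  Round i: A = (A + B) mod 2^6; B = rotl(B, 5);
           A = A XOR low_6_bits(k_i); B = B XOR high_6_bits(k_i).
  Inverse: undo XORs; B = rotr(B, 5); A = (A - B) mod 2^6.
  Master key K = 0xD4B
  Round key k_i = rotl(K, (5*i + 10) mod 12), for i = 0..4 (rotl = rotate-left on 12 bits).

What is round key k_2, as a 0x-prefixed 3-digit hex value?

K = 0xD4B
k_0 = rotl(K, (5*0+10) mod 12) = rotl(K, 10) = 0xF52
k_1 = rotl(K, (5*1+10) mod 12) = rotl(K, 3) = 0xA5E
k_2 = rotl(K, (5*2+10) mod 12) = rotl(K, 8) = 0xBD4

0xBD4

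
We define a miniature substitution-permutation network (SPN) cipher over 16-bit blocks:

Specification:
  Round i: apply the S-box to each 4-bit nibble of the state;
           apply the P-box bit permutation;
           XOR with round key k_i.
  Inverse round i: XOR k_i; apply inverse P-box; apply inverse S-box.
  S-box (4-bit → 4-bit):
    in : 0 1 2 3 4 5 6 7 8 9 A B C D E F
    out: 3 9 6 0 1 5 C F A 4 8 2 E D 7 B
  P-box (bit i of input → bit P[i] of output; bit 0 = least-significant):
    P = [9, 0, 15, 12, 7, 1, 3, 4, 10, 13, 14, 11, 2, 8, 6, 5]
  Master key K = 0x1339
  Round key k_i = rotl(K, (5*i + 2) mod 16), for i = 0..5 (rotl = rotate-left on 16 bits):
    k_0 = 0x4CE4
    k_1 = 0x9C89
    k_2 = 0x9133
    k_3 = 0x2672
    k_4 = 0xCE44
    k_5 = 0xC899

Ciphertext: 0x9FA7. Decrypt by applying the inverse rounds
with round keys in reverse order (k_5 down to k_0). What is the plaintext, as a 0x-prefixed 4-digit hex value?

s_0 = ciphertext = 0x9FA7
s_1 = InvRound(s_0, k_5) = 0xF5C1
s_2 = InvRound(s_1, k_4) = 0x084F
s_3 = InvRound(s_2, k_3) = 0x1F60
s_4 = InvRound(s_3, k_2) = 0x918E
s_5 = InvRound(s_4, k_1) = 0x01BB
s_6 = InvRound(s_5, k_0) = 0xEDCB

0xEDCB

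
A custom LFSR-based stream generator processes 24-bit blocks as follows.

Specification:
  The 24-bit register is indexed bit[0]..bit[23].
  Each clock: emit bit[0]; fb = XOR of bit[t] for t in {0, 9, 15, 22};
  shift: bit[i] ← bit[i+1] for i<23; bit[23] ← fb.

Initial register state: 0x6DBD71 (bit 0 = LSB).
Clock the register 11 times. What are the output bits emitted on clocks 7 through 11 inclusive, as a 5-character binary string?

10101

reg_0 = 0x6DBD71
clock 1: out=1, reg = 0xB6DEB8
clock 2: out=0, reg = 0x5B6F5C
clock 3: out=0, reg = 0x2DB7AE
clock 4: out=0, reg = 0x16DBD7
clock 5: out=1, reg = 0x8B6DEB
clock 6: out=1, reg = 0xC5B6F5
clock 7: out=1, reg = 0x62DB7A
clock 8: out=0, reg = 0xB16DBD
clock 9: out=1, reg = 0xD8B6DE
clock 10: out=0, reg = 0xEC5B6F
clock 11: out=1, reg = 0xF62DB7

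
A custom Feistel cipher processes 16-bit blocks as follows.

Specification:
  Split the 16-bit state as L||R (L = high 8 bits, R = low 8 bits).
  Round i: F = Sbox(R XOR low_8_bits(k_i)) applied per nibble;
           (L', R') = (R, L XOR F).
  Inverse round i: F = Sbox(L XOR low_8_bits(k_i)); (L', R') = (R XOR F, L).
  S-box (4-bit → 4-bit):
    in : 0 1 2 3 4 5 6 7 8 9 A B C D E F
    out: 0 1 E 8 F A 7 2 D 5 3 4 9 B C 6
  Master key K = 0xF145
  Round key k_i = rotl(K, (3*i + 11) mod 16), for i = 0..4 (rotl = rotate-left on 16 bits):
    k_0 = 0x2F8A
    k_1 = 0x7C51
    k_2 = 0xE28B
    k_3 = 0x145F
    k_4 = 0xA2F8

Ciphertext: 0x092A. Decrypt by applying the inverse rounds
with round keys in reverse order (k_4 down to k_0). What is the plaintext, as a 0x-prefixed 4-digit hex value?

0x6BE7

s_0 = ciphertext = 0x092A
s_1 = InvRound(s_0, k_4) = 0x4B09
s_2 = InvRound(s_1, k_3) = 0x164B
s_3 = InvRound(s_2, k_2) = 0x1016
s_4 = InvRound(s_3, k_1) = 0xE710
s_5 = InvRound(s_4, k_0) = 0x6BE7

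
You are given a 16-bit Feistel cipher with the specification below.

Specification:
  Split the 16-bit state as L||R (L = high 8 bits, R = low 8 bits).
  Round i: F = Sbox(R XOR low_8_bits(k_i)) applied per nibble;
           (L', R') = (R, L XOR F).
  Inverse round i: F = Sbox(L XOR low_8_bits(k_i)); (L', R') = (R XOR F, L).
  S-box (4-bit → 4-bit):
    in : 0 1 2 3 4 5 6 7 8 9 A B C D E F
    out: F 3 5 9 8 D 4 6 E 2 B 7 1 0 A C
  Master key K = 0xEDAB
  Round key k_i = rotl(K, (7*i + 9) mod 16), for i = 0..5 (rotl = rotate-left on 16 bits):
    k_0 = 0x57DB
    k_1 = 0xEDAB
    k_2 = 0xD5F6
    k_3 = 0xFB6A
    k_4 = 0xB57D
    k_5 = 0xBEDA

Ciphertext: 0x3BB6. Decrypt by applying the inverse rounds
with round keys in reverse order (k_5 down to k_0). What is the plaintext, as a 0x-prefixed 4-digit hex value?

0xBF2C

s_0 = ciphertext = 0x3BB6
s_1 = InvRound(s_0, k_5) = 0x153B
s_2 = InvRound(s_1, k_4) = 0x7515
s_3 = InvRound(s_2, k_3) = 0x2975
s_4 = InvRound(s_3, k_2) = 0x7929
s_5 = InvRound(s_4, k_1) = 0x2C79
s_6 = InvRound(s_5, k_0) = 0xBF2C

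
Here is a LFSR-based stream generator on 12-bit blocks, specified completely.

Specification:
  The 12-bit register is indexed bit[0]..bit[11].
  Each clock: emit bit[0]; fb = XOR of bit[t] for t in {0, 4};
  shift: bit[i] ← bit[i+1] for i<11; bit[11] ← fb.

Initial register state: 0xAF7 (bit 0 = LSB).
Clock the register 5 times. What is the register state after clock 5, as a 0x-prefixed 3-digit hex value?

0xC57

reg_0 = 0xAF7
clock 1: out=1, reg = 0x57B
clock 2: out=1, reg = 0x2BD
clock 3: out=1, reg = 0x15E
clock 4: out=0, reg = 0x8AF
clock 5: out=1, reg = 0xC57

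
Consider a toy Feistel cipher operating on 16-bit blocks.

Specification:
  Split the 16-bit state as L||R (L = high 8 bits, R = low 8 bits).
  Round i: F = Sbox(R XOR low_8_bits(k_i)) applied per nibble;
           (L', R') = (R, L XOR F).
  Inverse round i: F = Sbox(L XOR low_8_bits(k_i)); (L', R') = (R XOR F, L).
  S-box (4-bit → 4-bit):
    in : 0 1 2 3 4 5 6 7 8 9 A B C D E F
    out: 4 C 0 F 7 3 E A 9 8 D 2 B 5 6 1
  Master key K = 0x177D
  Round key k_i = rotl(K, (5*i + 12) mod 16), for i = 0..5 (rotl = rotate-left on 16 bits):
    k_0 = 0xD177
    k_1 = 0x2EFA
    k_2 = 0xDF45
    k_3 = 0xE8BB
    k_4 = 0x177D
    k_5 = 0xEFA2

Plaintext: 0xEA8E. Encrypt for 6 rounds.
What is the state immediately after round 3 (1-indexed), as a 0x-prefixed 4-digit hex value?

s_0 = plaintext = 0xEA8E
s_1 = Round(s_0, k_0) = 0x8EF2
s_2 = Round(s_1, k_1) = 0xF2C7
s_3 = Round(s_2, k_2) = 0xC762
s_4 = Round(s_3, k_3) = 0x629F
s_5 = Round(s_4, k_4) = 0x9F02
s_6 = Round(s_5, k_5) = 0x024B

0xC762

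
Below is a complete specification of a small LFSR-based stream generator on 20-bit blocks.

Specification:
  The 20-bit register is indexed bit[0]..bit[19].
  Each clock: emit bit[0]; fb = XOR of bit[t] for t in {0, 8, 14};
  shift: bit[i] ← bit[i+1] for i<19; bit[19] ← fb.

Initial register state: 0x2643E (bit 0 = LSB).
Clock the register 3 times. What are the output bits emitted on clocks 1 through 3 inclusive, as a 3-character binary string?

reg_0 = 0x2643E
clock 1: out=0, reg = 0x9321F
clock 2: out=1, reg = 0xC990F
clock 3: out=1, reg = 0x64C87

011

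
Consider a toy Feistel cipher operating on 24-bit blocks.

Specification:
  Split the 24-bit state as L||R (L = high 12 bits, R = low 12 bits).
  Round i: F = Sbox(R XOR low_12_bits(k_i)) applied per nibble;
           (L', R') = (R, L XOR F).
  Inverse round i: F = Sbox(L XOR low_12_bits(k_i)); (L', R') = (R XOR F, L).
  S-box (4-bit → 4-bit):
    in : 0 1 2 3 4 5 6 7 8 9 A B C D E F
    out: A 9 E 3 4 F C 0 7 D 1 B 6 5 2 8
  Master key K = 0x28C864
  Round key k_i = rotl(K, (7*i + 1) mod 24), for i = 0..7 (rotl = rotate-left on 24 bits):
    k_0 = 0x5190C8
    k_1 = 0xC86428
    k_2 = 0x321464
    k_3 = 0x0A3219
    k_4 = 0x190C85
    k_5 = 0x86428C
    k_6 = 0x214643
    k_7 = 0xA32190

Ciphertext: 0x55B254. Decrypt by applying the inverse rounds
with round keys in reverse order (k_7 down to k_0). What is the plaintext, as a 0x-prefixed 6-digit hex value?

s_0 = ciphertext = 0x55B254
s_1 = InvRound(s_0, k_7) = 0x63F55B
s_2 = InvRound(s_1, k_6) = 0xF5D63F
s_3 = InvRound(s_2, k_5) = 0x366F5D
s_4 = InvRound(s_3, k_4) = 0x77E366
s_5 = InvRound(s_4, k_3) = 0xCA677E
s_6 = InvRound(s_5, k_2) = 0x010CA6
s_7 = InvRound(s_6, k_1) = 0x891010
s_8 = InvRound(s_7, k_0) = 0x7ED891

0x7ED891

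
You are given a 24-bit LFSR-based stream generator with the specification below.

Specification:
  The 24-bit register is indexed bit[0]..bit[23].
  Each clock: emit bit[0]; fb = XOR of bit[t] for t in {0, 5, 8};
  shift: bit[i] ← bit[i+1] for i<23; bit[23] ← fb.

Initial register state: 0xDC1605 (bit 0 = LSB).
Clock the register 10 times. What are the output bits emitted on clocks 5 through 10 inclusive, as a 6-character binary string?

000001

reg_0 = 0xDC1605
clock 1: out=1, reg = 0xEE0B02
clock 2: out=0, reg = 0xF70581
clock 3: out=1, reg = 0x7B82C0
clock 4: out=0, reg = 0x3DC160
clock 5: out=0, reg = 0x1EE0B0
clock 6: out=0, reg = 0x8F7058
clock 7: out=0, reg = 0x47B82C
clock 8: out=0, reg = 0xA3DC16
clock 9: out=0, reg = 0x51EE0B
clock 10: out=1, reg = 0xA8F705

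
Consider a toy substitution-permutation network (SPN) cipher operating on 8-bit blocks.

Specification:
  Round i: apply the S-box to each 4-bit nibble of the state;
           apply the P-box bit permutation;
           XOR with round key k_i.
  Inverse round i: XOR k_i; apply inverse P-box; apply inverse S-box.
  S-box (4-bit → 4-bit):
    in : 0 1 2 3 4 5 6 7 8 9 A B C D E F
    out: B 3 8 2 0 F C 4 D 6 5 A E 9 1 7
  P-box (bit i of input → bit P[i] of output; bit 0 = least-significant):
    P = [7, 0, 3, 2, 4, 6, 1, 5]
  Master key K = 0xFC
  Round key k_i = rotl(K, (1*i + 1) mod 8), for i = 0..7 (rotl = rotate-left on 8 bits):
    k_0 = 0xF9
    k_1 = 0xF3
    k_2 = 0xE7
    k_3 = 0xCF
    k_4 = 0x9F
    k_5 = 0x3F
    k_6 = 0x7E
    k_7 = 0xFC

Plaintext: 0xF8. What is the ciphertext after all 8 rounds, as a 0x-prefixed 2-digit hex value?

s_0 = plaintext = 0xF8
s_1 = Round(s_0, k_0) = 0x27
s_2 = Round(s_1, k_1) = 0xDB
s_3 = Round(s_2, k_2) = 0xD2
s_4 = Round(s_3, k_3) = 0xFB
s_5 = Round(s_4, k_4) = 0xC8
s_6 = Round(s_5, k_5) = 0xD1
s_7 = Round(s_6, k_6) = 0xCF
s_8 = Round(s_7, k_7) = 0x17

0x17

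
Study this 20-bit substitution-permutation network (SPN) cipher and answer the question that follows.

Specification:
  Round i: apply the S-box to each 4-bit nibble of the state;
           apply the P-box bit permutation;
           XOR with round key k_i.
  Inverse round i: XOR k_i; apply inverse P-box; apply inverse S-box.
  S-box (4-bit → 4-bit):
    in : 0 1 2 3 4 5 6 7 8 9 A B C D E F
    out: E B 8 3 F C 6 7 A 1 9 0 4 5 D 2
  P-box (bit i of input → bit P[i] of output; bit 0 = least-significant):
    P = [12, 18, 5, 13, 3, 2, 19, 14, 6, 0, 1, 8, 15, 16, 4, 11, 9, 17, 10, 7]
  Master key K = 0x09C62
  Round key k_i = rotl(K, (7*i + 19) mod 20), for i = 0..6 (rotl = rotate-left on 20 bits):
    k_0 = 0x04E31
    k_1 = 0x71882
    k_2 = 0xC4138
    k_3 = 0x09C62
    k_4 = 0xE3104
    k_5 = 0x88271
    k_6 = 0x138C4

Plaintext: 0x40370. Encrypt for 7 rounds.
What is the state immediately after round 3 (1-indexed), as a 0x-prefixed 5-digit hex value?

s_0 = plaintext = 0x40370
s_1 = Round(s_0, k_0) = 0xF60CC
s_2 = Round(s_1, k_1) = 0xC19B1
s_3 = Round(s_2, k_2) = 0x9FD78
s_4 = Round(s_3, k_3) = 0xDBE2C
s_5 = Round(s_4, k_4) = 0xE7666
s_6 = Round(s_5, k_5) = 0x504C6
s_7 = Round(s_6, k_6) = 0xC3537

0x9FD78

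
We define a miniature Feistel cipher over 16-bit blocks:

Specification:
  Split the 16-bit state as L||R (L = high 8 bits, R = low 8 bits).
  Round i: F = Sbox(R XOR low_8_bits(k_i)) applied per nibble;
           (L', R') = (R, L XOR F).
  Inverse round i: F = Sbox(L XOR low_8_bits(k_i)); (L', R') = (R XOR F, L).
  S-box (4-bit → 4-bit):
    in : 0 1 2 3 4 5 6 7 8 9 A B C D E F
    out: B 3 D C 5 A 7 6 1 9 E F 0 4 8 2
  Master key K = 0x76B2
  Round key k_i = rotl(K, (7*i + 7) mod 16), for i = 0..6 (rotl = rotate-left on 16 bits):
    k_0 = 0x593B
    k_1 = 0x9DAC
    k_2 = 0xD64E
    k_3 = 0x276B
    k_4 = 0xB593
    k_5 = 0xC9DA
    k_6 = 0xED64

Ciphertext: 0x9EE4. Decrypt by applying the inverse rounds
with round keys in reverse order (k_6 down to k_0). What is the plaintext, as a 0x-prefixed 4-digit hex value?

0x4311

s_0 = ciphertext = 0x9EE4
s_1 = InvRound(s_0, k_6) = 0xCA9E
s_2 = InvRound(s_1, k_5) = 0xA5CA
s_3 = InvRound(s_2, k_4) = 0x0DA5
s_4 = InvRound(s_3, k_3) = 0xD20D
s_5 = InvRound(s_4, k_2) = 0x9DD2
s_6 = InvRound(s_5, k_1) = 0x119D
s_7 = InvRound(s_6, k_0) = 0x4311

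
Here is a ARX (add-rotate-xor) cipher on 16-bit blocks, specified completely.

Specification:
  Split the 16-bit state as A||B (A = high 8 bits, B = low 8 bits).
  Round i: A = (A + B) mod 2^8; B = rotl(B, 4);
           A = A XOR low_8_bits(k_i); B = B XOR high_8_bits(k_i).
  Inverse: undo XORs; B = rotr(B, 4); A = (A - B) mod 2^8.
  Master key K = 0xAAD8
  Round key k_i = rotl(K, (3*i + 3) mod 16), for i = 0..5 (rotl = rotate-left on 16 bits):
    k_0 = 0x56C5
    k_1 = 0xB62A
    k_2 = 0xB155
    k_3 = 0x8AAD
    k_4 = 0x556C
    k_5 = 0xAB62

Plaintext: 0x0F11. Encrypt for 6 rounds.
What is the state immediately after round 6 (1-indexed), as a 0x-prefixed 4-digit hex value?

s_0 = plaintext = 0x0F11
s_1 = Round(s_0, k_0) = 0xE547
s_2 = Round(s_1, k_1) = 0x06C2
s_3 = Round(s_2, k_2) = 0x9D9D
s_4 = Round(s_3, k_3) = 0x9753
s_5 = Round(s_4, k_4) = 0x8660
s_6 = Round(s_5, k_5) = 0x84AD

0x84AD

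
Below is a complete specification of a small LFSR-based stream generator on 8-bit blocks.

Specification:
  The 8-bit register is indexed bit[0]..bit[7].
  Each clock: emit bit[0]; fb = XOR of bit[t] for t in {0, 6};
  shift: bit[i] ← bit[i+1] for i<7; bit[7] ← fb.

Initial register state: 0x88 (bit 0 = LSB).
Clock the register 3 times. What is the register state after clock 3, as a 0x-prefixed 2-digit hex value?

0x51

reg_0 = 0x88
clock 1: out=0, reg = 0x44
clock 2: out=0, reg = 0xA2
clock 3: out=0, reg = 0x51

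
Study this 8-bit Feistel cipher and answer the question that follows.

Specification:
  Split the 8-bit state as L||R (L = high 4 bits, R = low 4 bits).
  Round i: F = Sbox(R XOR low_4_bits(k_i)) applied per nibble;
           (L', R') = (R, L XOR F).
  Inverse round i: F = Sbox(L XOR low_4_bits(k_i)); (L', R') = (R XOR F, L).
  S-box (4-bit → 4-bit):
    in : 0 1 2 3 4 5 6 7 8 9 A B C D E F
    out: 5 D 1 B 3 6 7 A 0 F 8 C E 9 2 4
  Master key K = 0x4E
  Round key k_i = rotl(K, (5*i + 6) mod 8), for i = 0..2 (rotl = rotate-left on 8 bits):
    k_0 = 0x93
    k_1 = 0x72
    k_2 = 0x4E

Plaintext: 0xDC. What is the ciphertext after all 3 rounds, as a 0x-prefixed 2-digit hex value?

0x0B

s_0 = plaintext = 0xDC
s_1 = Round(s_0, k_0) = 0xC9
s_2 = Round(s_1, k_1) = 0x90
s_3 = Round(s_2, k_2) = 0x0B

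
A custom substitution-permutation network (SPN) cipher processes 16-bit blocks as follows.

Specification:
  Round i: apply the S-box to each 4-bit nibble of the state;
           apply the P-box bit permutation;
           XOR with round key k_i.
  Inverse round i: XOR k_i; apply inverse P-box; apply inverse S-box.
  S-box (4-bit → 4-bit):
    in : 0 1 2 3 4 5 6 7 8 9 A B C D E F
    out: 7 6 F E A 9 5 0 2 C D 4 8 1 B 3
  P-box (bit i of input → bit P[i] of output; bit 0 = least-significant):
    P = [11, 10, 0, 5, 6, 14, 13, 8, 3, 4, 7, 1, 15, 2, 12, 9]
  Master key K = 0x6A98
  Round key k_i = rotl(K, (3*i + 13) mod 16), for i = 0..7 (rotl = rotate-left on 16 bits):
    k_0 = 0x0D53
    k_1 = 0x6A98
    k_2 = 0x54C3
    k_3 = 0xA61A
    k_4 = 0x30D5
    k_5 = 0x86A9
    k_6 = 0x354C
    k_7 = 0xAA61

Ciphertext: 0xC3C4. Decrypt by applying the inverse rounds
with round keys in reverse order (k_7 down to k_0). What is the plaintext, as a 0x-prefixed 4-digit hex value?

0xBA67

s_0 = ciphertext = 0xC3C4
s_1 = InvRound(s_0, k_7) = 0x8B3A
s_2 = InvRound(s_1, k_6) = 0x246E
s_3 = InvRound(s_2, k_5) = 0xE96B
s_4 = InvRound(s_3, k_4) = 0x0245
s_5 = InvRound(s_4, k_3) = 0xFE61
s_6 = InvRound(s_5, k_2) = 0x59B5
s_7 = InvRound(s_6, k_1) = 0x3D99
s_8 = InvRound(s_7, k_0) = 0xBA67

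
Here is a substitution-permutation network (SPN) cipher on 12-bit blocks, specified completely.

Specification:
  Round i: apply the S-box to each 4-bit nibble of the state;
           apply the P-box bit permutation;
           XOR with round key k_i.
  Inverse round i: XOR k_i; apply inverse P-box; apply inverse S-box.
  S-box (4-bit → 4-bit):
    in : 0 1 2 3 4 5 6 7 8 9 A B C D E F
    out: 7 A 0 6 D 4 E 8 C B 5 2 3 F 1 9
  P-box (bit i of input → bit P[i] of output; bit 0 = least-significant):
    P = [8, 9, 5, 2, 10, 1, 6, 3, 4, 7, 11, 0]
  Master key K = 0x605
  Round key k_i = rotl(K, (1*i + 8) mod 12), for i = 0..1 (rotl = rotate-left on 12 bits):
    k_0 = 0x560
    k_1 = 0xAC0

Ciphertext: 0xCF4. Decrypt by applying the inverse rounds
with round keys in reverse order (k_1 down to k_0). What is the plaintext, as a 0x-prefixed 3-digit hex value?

s_0 = ciphertext = 0xCF4
s_1 = InvRound(s_0, k_1) = 0xEE6
s_2 = InvRound(s_1, k_0) = 0x3B9

0x3B9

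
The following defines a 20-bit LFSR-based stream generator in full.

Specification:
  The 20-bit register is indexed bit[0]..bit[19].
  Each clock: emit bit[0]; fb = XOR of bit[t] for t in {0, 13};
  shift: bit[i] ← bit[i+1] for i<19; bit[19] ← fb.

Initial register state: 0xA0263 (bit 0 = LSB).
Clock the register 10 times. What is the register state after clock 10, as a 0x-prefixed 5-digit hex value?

reg_0 = 0xA0263
clock 1: out=1, reg = 0xD0131
clock 2: out=1, reg = 0xE8098
clock 3: out=0, reg = 0x7404C
clock 4: out=0, reg = 0x3A026
clock 5: out=0, reg = 0x9D013
clock 6: out=1, reg = 0xCE809
clock 7: out=1, reg = 0x67404
clock 8: out=0, reg = 0xB3A02
clock 9: out=0, reg = 0xD9D01
clock 10: out=1, reg = 0xECE80

0xECE80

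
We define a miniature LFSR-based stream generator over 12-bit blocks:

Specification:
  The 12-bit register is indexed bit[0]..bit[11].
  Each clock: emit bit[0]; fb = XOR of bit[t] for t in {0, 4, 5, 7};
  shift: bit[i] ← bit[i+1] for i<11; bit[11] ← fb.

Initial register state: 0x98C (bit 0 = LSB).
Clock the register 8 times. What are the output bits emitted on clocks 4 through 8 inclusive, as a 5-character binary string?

10001

reg_0 = 0x98C
clock 1: out=0, reg = 0xCC6
clock 2: out=0, reg = 0xE63
clock 3: out=1, reg = 0x731
clock 4: out=1, reg = 0xB98
clock 5: out=0, reg = 0x5CC
clock 6: out=0, reg = 0xAE6
clock 7: out=0, reg = 0x573
clock 8: out=1, reg = 0xAB9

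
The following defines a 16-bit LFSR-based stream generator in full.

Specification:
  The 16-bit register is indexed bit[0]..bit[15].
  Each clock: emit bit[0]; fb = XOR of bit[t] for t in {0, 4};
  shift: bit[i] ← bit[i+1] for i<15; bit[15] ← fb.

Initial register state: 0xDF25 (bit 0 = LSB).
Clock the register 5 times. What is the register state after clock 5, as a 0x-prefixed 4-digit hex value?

reg_0 = 0xDF25
clock 1: out=1, reg = 0xEF92
clock 2: out=0, reg = 0xF7C9
clock 3: out=1, reg = 0xFBE4
clock 4: out=0, reg = 0x7DF2
clock 5: out=0, reg = 0xBEF9

0xBEF9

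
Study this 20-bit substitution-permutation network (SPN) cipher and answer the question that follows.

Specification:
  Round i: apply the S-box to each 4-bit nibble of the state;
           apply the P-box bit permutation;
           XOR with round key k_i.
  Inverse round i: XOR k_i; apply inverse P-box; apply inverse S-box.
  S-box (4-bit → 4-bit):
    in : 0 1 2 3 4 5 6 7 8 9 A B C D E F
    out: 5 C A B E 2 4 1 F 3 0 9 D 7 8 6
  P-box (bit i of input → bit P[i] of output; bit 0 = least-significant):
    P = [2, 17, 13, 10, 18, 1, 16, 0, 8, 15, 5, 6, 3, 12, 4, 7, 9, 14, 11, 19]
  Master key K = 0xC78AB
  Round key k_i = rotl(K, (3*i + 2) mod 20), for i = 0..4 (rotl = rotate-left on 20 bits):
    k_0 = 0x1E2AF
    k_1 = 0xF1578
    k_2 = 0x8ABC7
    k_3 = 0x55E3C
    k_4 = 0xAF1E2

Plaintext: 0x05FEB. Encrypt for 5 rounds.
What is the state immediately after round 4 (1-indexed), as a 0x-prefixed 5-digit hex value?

s_0 = plaintext = 0x05FEB
s_1 = Round(s_0, k_0) = 0x17C8A
s_2 = Round(s_1, k_1) = 0x21C13
s_3 = Round(s_2, k_2) = 0x3EE32
s_4 = Round(s_3, k_3) = 0xB18FF
s_5 = Round(s_4, k_4) = 0x15210

0xB18FF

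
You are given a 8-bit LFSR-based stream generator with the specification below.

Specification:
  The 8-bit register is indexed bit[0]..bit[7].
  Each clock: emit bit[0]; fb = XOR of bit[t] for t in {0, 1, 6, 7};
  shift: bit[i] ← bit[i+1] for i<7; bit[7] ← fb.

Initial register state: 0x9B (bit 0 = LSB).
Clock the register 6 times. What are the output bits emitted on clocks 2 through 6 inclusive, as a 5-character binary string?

10110

reg_0 = 0x9B
clock 1: out=1, reg = 0xCD
clock 2: out=1, reg = 0xE6
clock 3: out=0, reg = 0xF3
clock 4: out=1, reg = 0x79
clock 5: out=1, reg = 0x3C
clock 6: out=0, reg = 0x1E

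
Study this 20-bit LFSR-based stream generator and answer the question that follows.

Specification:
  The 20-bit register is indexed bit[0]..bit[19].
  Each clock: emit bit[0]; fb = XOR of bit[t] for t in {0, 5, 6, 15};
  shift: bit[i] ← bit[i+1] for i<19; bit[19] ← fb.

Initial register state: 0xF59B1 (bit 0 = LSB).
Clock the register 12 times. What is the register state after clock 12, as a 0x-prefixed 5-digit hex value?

reg_0 = 0xF59B1
clock 1: out=1, reg = 0x7ACD8
clock 2: out=0, reg = 0x3D66C
clock 3: out=0, reg = 0x9EB36
clock 4: out=0, reg = 0x4F59B
clock 5: out=1, reg = 0x27ACD
clock 6: out=1, reg = 0x13D66
clock 7: out=0, reg = 0x09EB3
clock 8: out=1, reg = 0x84F59
clock 9: out=1, reg = 0x427AC
clock 10: out=0, reg = 0xA13D6
clock 11: out=0, reg = 0xD09EB
clock 12: out=1, reg = 0xE84F5

0xE84F5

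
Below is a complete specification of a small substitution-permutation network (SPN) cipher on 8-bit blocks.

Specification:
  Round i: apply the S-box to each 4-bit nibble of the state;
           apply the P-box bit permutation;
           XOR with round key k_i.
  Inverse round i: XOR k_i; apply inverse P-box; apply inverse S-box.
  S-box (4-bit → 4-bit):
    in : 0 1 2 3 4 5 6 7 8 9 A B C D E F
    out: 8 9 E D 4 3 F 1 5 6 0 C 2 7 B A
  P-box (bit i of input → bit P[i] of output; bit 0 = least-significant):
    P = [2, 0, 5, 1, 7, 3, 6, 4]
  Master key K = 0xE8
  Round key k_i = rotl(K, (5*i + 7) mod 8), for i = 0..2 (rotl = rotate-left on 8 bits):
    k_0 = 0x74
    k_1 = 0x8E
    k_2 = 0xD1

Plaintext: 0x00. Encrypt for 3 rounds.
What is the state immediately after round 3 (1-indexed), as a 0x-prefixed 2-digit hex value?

s_0 = plaintext = 0x00
s_1 = Round(s_0, k_0) = 0x66
s_2 = Round(s_1, k_1) = 0x71
s_3 = Round(s_2, k_2) = 0x57

0x57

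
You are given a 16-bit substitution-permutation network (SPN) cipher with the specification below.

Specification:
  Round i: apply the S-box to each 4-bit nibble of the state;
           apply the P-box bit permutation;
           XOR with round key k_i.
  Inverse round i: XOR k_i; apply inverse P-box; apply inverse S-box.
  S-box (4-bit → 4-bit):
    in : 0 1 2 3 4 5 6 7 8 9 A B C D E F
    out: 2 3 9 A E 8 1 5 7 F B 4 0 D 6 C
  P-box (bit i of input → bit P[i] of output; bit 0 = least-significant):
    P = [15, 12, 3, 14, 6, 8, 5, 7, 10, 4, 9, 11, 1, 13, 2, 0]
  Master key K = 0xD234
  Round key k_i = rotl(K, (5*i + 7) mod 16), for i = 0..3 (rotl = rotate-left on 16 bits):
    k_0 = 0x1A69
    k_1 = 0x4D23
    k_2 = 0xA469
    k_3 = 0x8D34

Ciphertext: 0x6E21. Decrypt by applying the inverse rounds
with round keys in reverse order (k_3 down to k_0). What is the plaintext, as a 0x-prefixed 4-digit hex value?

0xB6C1

s_0 = ciphertext = 0x6E21
s_1 = InvRound(s_0, k_3) = 0x4E02
s_2 = InvRound(s_1, k_2) = 0xAF7D
s_3 = InvRound(s_2, k_1) = 0x8E6D
s_4 = InvRound(s_3, k_0) = 0xB6C1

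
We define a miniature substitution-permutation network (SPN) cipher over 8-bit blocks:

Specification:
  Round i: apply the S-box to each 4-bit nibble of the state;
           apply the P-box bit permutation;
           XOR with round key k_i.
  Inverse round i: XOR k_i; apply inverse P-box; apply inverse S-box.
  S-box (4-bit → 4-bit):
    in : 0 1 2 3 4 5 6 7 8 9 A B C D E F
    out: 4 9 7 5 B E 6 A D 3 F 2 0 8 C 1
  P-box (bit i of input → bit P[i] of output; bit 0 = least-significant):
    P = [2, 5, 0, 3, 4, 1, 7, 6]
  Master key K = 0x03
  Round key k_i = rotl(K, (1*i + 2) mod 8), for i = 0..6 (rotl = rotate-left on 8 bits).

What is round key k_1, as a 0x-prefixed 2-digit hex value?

K = 0x03
k_0 = rotl(K, (1*0+2) mod 8) = rotl(K, 2) = 0x0C
k_1 = rotl(K, (1*1+2) mod 8) = rotl(K, 3) = 0x18

0x18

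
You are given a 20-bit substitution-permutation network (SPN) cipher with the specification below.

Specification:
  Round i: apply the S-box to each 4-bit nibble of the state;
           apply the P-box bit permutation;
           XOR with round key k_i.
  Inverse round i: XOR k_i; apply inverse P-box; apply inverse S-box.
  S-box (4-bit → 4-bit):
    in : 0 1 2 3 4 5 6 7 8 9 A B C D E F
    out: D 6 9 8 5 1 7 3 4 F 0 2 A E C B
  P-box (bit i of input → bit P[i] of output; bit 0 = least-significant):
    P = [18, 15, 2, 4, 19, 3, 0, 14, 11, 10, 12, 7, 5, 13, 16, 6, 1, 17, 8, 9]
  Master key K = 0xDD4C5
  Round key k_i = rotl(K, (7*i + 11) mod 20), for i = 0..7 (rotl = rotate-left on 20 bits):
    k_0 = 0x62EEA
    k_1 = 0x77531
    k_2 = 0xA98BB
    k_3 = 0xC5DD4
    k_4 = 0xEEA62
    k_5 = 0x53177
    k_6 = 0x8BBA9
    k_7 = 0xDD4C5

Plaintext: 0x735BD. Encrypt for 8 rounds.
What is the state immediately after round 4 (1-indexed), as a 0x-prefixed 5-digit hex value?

0xFFFF7

s_0 = plaintext = 0x735BD
s_1 = Round(s_0, k_0) = 0x4A6B4
s_2 = Round(s_1, k_1) = 0x3683F
s_3 = Round(s_2, k_2) = 0xF6A8B
s_4 = Round(s_3, k_3) = 0xFFFF7
s_5 = Round(s_4, k_4) = 0x00488
s_6 = Round(s_5, k_5) = 0x42A10
s_7 = Round(s_6, k_6) = 0xCBAD6
s_8 = Round(s_7, k_7) = 0xB36C8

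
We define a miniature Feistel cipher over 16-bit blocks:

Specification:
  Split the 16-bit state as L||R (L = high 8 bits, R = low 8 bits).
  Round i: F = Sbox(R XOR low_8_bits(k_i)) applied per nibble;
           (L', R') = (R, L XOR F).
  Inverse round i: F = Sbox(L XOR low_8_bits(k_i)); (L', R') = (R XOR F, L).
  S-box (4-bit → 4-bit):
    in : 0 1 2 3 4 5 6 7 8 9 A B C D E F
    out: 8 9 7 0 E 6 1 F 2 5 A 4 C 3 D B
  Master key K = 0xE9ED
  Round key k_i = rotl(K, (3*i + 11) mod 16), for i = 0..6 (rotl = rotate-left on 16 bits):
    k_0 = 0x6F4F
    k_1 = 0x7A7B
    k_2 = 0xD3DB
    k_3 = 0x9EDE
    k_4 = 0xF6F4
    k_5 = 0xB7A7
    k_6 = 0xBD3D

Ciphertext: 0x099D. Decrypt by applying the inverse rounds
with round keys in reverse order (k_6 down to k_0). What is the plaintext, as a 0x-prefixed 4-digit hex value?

s_0 = ciphertext = 0x099D
s_1 = InvRound(s_0, k_6) = 0x9309
s_2 = InvRound(s_1, k_5) = 0x0793
s_3 = InvRound(s_2, k_4) = 0x2307
s_4 = InvRound(s_3, k_3) = 0xB423
s_5 = InvRound(s_4, k_2) = 0x38B4
s_6 = InvRound(s_5, k_1) = 0x5438
s_7 = InvRound(s_6, k_0) = 0xAC54

0xAC54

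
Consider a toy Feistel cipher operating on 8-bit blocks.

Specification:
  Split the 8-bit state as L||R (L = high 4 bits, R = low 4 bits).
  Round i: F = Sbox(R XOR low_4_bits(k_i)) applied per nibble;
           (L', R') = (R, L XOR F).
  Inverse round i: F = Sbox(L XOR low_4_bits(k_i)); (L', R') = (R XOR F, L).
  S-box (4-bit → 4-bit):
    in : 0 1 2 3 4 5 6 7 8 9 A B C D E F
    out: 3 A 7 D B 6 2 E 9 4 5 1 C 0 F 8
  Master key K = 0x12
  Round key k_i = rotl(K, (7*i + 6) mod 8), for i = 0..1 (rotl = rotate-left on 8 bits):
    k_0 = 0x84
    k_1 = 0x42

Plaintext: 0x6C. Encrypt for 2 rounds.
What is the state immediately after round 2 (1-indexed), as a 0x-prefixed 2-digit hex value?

0xFC

s_0 = plaintext = 0x6C
s_1 = Round(s_0, k_0) = 0xCF
s_2 = Round(s_1, k_1) = 0xFC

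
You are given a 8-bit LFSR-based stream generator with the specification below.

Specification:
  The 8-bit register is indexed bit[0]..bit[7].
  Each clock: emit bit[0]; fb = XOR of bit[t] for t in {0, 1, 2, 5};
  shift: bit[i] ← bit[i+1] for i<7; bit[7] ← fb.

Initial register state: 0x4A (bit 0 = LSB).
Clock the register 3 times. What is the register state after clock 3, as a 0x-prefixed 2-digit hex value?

reg_0 = 0x4A
clock 1: out=0, reg = 0xA5
clock 2: out=1, reg = 0xD2
clock 3: out=0, reg = 0xE9

0xE9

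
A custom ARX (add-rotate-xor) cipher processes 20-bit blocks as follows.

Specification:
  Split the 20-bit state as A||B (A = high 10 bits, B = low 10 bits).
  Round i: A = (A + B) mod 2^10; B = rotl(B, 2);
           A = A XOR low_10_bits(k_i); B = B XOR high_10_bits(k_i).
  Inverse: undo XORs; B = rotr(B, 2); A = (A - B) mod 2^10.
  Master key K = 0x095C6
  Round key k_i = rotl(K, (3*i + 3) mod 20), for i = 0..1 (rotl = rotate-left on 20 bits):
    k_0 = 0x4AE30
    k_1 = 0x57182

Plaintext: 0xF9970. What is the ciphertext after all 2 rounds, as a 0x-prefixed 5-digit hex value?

0x74AF4

s_0 = plaintext = 0xF9970
s_1 = Round(s_0, k_0) = 0xD98EA
s_2 = Round(s_1, k_1) = 0x74AF4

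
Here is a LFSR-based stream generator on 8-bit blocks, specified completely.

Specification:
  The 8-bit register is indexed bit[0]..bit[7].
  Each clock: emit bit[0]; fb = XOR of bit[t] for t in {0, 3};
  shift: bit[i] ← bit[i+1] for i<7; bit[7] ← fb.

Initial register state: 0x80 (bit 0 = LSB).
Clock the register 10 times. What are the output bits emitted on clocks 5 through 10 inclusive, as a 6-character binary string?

reg_0 = 0x80
clock 1: out=0, reg = 0x40
clock 2: out=0, reg = 0x20
clock 3: out=0, reg = 0x10
clock 4: out=0, reg = 0x08
clock 5: out=0, reg = 0x84
clock 6: out=0, reg = 0x42
clock 7: out=0, reg = 0x21
clock 8: out=1, reg = 0x90
clock 9: out=0, reg = 0x48
clock 10: out=0, reg = 0xA4

000100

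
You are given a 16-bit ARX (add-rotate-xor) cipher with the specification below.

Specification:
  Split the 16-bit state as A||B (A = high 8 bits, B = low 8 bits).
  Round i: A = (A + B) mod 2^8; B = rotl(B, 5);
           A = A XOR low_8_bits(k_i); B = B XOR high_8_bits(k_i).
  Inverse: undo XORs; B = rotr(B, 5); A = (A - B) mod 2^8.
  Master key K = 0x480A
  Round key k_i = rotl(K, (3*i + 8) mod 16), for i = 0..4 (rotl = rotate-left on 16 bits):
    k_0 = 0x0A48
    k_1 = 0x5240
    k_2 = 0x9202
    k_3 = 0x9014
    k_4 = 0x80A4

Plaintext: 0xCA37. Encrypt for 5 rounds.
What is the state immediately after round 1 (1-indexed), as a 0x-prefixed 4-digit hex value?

s_0 = plaintext = 0xCA37
s_1 = Round(s_0, k_0) = 0x49EC
s_2 = Round(s_1, k_1) = 0x75CF
s_3 = Round(s_2, k_2) = 0x466B
s_4 = Round(s_3, k_3) = 0xA5FD
s_5 = Round(s_4, k_4) = 0x063F

0x49EC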